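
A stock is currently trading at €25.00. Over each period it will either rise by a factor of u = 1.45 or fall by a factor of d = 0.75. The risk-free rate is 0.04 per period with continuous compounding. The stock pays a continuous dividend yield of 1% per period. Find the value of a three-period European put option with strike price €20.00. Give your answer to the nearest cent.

Per-period risk-free factor R = e^0.04 = 1.0408; dividend-adjusted growth = e^(0.04−0.01) = 1.0305.
Risk-neutral probability p = (1.0305 − 0.75)/(1.45 − 0.75) = 0.2805/0.7000 = 0.4006
Terminal stock prices: S_uuu = 76.22, S_uud = 39.42, S_udd = 20.39, S_ddd = 10.55
Terminal payoffs (K − S): max(-56.22, 0) = 0, max(-19.42, 0) = 0, max(-0.3906, 0) = 0, max(9.453, 0) = 9.453
Node uu (S = 52.56): V_uu = e^(−0.04)·[0.4006·0.0000 + 0.5994·0.0000] = 0.0000
Node ud (S = 27.19): V_ud = e^(−0.04)·[0.4006·0.0000 + 0.5994·0.0000] = 0.0000
Node dd (S = 14.06): V_dd = e^(−0.04)·[0.4006·0.0000 + 0.5994·9.4531] = 5.4436
Node u (S = 36.25): V_u = e^(−0.04)·[0.4006·0.0000 + 0.5994·0.0000] = 0.0000
Node d (S = 18.75): V_d = e^(−0.04)·[0.4006·0.0000 + 0.5994·5.4436] = 3.1347
Node 0 (S = 25): V_0 = e^(−0.04)·[0.4006·0.0000 + 0.5994·3.1347] = 1.8051

€1.81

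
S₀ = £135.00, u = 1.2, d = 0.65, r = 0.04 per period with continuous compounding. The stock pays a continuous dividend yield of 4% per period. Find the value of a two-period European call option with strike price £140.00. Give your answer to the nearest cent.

£20.34

Per-period risk-free factor R = e^0.04 = 1.0408; dividend-adjusted growth = e^(0.04−0.04) = 1.0000.
Risk-neutral probability p = (1.0000 − 0.65)/(1.2 − 0.65) = 0.3500/0.5500 = 0.6364
Terminal stock prices: S_uu = 194.4, S_ud = 105.3, S_dd = 57.04
Terminal payoffs (S − K): max(54.4, 0) = 54.4, max(-34.7, 0) = 0, max(-82.96, 0) = 0
Node u (S = 162): V_u = e^(−0.04)·[0.6364·54.4000 + 0.3636·0.0000] = 33.2608
Node d (S = 87.75): V_d = e^(−0.04)·[0.6364·0.0000 + 0.3636·0.0000] = 0.0000
Node 0 (S = 135): V_0 = e^(−0.04)·[0.6364·33.2608 + 0.3636·0.0000] = 20.3360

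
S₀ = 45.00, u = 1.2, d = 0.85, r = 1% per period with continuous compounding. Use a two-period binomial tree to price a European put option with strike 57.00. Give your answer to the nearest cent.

12.47

Risk-neutral probability p = (e^0.01 − 0.85)/(1.2 − 0.85) = 0.1601/0.3500 = 0.4573
Terminal stock prices: S_uu = 64.8, S_ud = 45.9, S_dd = 32.51
Terminal payoffs (K − S): max(-7.8, 0) = 0, max(11.1, 0) = 11.1, max(24.49, 0) = 24.49
Node u (S = 54): V_u = e^(−0.01)·[0.4573·0.0000 + 0.5427·11.1000] = 5.9642
Node d (S = 38.25): V_d = e^(−0.01)·[0.4573·11.1000 + 0.5427·24.4875] = 18.1828
Node 0 (S = 45): V_0 = e^(−0.01)·[0.4573·5.9642 + 0.5427·18.1828] = 12.4701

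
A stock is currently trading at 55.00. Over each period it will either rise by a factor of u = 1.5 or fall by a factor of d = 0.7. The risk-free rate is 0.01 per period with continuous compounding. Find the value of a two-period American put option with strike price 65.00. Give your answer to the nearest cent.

Risk-neutral probability p = (e^0.01 − 0.7)/(1.5 − 0.7) = 0.3101/0.8000 = 0.3876
Terminal stock prices: S_uu = 123.8, S_ud = 57.75, S_dd = 26.95
Terminal payoffs (K − S): max(-58.75, 0) = 0, max(7.25, 0) = 7.25, max(38.05, 0) = 38.05
Node u (S = 82.5): continuation = e^(−0.01)·[0.3876·0.0000 + 0.6124·7.2500] = 4.3960; exercise value = 0.0000 ≤ continuation, so V_u = 4.3960
Node d (S = 38.5): continuation = e^(−0.01)·[0.3876·7.2500 + 0.6124·38.0500] = 25.8532; exercise value = 26.5000 > continuation, so V_d = 26.5000 (exercise)
Node 0 (S = 55): continuation = e^(−0.01)·[0.3876·4.3960 + 0.6124·26.5000] = 17.7549; exercise value = 10.0000 ≤ continuation, so V_0 = 17.7549

17.75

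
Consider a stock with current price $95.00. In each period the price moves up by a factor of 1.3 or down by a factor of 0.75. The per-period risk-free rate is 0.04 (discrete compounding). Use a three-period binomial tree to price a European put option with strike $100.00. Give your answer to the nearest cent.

$15.22

Risk-neutral probability p = (1 + 0.04 − 0.75)/(1.3 − 0.75) = 0.2900/0.5500 = 0.5273
Terminal stock prices: S_uuu = 208.7, S_uud = 120.4, S_udd = 69.47, S_ddd = 40.08
Terminal payoffs (K − S): max(-108.7, 0) = 0, max(-20.41, 0) = 0, max(30.53, 0) = 30.53, max(59.92, 0) = 59.92
Node uu (S = 160.6): V_uu = 1/1.04·[0.5273·0.0000 + 0.4727·0.0000] = 0.0000
Node ud (S = 92.62): V_ud = 1/1.04·[0.5273·0.0000 + 0.4727·30.5312] = 13.8778
Node dd (S = 53.44): V_dd = 1/1.04·[0.5273·30.5312 + 0.4727·59.9219] = 42.7163
Node u (S = 123.5): V_u = 1/1.04·[0.5273·0.0000 + 0.4727·13.8778] = 6.3081
Node d (S = 71.25): V_d = 1/1.04·[0.5273·13.8778 + 0.4727·42.7163] = 26.4525
Node 0 (S = 95): V_0 = 1/1.04·[0.5273·6.3081 + 0.4727·26.4525] = 15.2220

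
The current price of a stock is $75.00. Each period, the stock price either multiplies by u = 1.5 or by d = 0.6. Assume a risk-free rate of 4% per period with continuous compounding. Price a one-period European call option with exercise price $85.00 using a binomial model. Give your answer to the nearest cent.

$12.94

Risk-neutral probability p = (e^0.04 − 0.6)/(1.5 − 0.6) = 0.4408/0.9000 = 0.4898
Terminal stock prices: S_u = 112.5, S_d = 45
Terminal payoffs (S − K): max(27.5, 0) = 27.5, max(-40, 0) = 0
Node 0 (S = 75): V_0 = e^(−0.04)·[0.4898·27.5000 + 0.5102·0.0000] = 12.9411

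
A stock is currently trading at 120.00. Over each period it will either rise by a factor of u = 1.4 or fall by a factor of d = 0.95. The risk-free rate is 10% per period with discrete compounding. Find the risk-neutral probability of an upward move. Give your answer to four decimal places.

p = 0.3333

Risk-neutral probability p = (1 + 0.1 − 0.95)/(1.4 − 0.95) = 0.1500/0.4500 = 0.3333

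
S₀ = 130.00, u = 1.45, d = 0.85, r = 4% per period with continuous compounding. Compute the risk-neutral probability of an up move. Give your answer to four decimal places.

Risk-neutral probability p = (e^0.04 − 0.85)/(1.45 − 0.85) = 0.1908/0.6000 = 0.3180

p = 0.3180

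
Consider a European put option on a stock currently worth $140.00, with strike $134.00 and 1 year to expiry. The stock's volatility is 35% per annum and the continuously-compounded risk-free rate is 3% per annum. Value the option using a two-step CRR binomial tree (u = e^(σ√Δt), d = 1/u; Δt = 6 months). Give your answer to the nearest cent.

$13.33

CRR parameters: u = e^(σ√Δt) = e^(0.35·√0.5) = 1.2808, d = 1/u = 0.7808
Per-period rate: rΔt = 0.03·0.5 = 0.015, so R = e^0.015 = 1.0151
Risk-neutral probability p = (e^0.015 − 0.7808)/(1.2808 − 0.7808) = 0.2344/0.5000 = 0.4687
Terminal stock prices: S_uu = 229.7, S_ud = 140, S_dd = 85.34
Terminal payoffs (K − S): max(-95.66, 0) = 0, max(-6, 0) = 0, max(48.66, 0) = 48.66
Node u (S = 179.3): V_u = e^(−0.015)·[0.4687·0.0000 + 0.5313·0.0000] = 0.0000
Node d (S = 109.3): V_d = e^(−0.015)·[0.4687·0.0000 + 0.5313·48.6579] = 25.4687
Node 0 (S = 140): V_0 = e^(−0.015)·[0.4687·0.0000 + 0.5313·25.4687] = 13.3309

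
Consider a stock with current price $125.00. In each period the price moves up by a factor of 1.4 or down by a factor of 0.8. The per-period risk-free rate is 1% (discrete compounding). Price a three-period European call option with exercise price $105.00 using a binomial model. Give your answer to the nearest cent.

$34.02

Risk-neutral probability p = (1 + 0.01 − 0.8)/(1.4 − 0.8) = 0.2100/0.6000 = 0.3500
Terminal stock prices: S_uuu = 343, S_uud = 196, S_udd = 112, S_ddd = 64
Terminal payoffs (S − K): max(238, 0) = 238, max(91, 0) = 91, max(7, 0) = 7, max(-41, 0) = 0
Node uu (S = 245): V_uu = 1/1.01·[0.3500·238.0000 + 0.6500·91.0000] = 141.0396
Node ud (S = 140): V_ud = 1/1.01·[0.3500·91.0000 + 0.6500·7.0000] = 36.0396
Node dd (S = 80): V_dd = 1/1.01·[0.3500·7.0000 + 0.6500·0.0000] = 2.4257
Node u (S = 175): V_u = 1/1.01·[0.3500·141.0396 + 0.6500·36.0396] = 72.0689
Node d (S = 100): V_d = 1/1.01·[0.3500·36.0396 + 0.6500·2.4257] = 14.0501
Node 0 (S = 125): V_0 = 1/1.01·[0.3500·72.0689 + 0.6500·14.0501] = 34.0165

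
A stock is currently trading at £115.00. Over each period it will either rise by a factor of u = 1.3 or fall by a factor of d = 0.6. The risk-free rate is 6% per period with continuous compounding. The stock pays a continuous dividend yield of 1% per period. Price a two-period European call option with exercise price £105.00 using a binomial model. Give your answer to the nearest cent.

£32.94

Per-period risk-free factor R = e^0.06 = 1.0618; dividend-adjusted growth = e^(0.06−0.01) = 1.0513.
Risk-neutral probability p = (1.0513 − 0.6)/(1.3 − 0.6) = 0.4513/0.7000 = 0.6447
Terminal stock prices: S_uu = 194.4, S_ud = 89.7, S_dd = 41.4
Terminal payoffs (S − K): max(89.35, 0) = 89.35, max(-15.3, 0) = 0, max(-63.6, 0) = 0
Node u (S = 149.5): V_u = e^(−0.06)·[0.6447·89.3500 + 0.3553·0.0000] = 54.2471
Node d (S = 69): V_d = e^(−0.06)·[0.6447·0.0000 + 0.3553·0.0000] = 0.0000
Node 0 (S = 115): V_0 = e^(−0.06)·[0.6447·54.2471 + 0.3553·0.0000] = 32.9350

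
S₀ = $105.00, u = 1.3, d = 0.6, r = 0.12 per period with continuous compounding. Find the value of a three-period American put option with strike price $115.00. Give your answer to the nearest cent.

$17.03

Risk-neutral probability p = (e^0.12 − 0.6)/(1.3 − 0.6) = 0.5275/0.7000 = 0.7536
Terminal stock prices: S_uuu = 230.7, S_uud = 106.5, S_udd = 49.14, S_ddd = 22.68
Terminal payoffs (K − S): max(-115.7, 0) = 0, max(8.53, 0) = 8.53, max(65.86, 0) = 65.86, max(92.32, 0) = 92.32
Node uu (S = 177.5): continuation = e^(−0.12)·[0.7536·0.0000 + 0.2464·8.5300] = 1.8644; exercise value = 0.0000 ≤ continuation, so V_uu = 1.8644
Node ud (S = 81.9): continuation = e^(−0.12)·[0.7536·8.5300 + 0.2464·65.8600] = 20.0959; exercise value = 33.1000 > continuation, so V_ud = 33.1000 (exercise)
Node dd (S = 37.8): continuation = e^(−0.12)·[0.7536·65.8600 + 0.2464·92.3200] = 64.1959; exercise value = 77.2000 > continuation, so V_dd = 77.2000 (exercise)
Node u (S = 136.5): continuation = e^(−0.12)·[0.7536·1.8644 + 0.2464·33.1000] = 8.4806; exercise value = 0.0000 ≤ continuation, so V_u = 8.4806
Node d (S = 63): continuation = e^(−0.12)·[0.7536·33.1000 + 0.2464·77.2000] = 38.9959; exercise value = 52.0000 > continuation, so V_d = 52.0000 (exercise)
Node 0 (S = 105): continuation = e^(−0.12)·[0.7536·8.4806 + 0.2464·52.0000] = 17.0335; exercise value = 10.0000 ≤ continuation, so V_0 = 17.0335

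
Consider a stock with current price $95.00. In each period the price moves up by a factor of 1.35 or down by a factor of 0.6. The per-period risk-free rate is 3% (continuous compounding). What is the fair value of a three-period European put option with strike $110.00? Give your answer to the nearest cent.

Risk-neutral probability p = (e^0.03 − 0.6)/(1.35 − 0.6) = 0.4305/0.7500 = 0.5739
Terminal stock prices: S_uuu = 233.7, S_uud = 103.9, S_udd = 46.17, S_ddd = 20.52
Terminal payoffs (K − S): max(-123.7, 0) = 0, max(6.117, 0) = 6.117, max(63.83, 0) = 63.83, max(89.48, 0) = 89.48
Node uu (S = 173.1): V_uu = e^(−0.03)·[0.5739·0.0000 + 0.4261·6.1175] = 2.5294
Node ud (S = 76.95): V_ud = e^(−0.03)·[0.5739·6.1175 + 0.4261·63.8300] = 29.7990
Node dd (S = 34.2): V_dd = e^(−0.03)·[0.5739·63.8300 + 0.4261·89.4800] = 72.5490
Node u (S = 128.2): V_u = e^(−0.03)·[0.5739·2.5294 + 0.4261·29.7990] = 13.7298
Node d (S = 57): V_d = e^(−0.03)·[0.5739·29.7990 + 0.4261·72.5490] = 46.5941
Node 0 (S = 95): V_0 = e^(−0.03)·[0.5739·13.7298 + 0.4261·46.5941] = 26.9124

$26.91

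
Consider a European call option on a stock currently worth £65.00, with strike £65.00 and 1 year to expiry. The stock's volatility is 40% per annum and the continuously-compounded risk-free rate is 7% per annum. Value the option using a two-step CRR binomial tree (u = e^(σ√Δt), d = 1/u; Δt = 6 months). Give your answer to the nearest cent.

£11.15

CRR parameters: u = e^(σ√Δt) = e^(0.4·√0.5) = 1.3269, d = 1/u = 0.7536
Per-period rate: rΔt = 0.07·0.5 = 0.035, so R = e^0.035 = 1.0356
Risk-neutral probability p = (e^0.035 − 0.7536)/(1.3269 − 0.7536) = 0.2820/0.5733 = 0.4919
Terminal stock prices: S_uu = 114.4, S_ud = 65, S_dd = 36.92
Terminal payoffs (S − K): max(49.44, 0) = 49.44, max(0, 0) = 0, max(-28.08, 0) = 0
Node u (S = 86.25): V_u = e^(−0.035)·[0.4919·49.4425 + 0.5081·0.0000] = 23.4839
Node d (S = 48.99): V_d = e^(−0.035)·[0.4919·0.0000 + 0.5081·0.0000] = 0.0000
Node 0 (S = 65): V_0 = e^(−0.035)·[0.4919·23.4839 + 0.5081·0.0000] = 11.1543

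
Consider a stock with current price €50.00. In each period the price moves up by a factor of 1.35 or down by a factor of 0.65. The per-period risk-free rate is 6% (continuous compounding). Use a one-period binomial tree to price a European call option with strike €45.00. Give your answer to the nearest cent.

Risk-neutral probability p = (e^0.06 − 0.65)/(1.35 − 0.65) = 0.4118/0.7000 = 0.5883
Terminal stock prices: S_u = 67.5, S_d = 32.5
Terminal payoffs (S − K): max(22.5, 0) = 22.5, max(-12.5, 0) = 0
Node 0 (S = 50): V_0 = e^(−0.06)·[0.5883·22.5000 + 0.4117·0.0000] = 12.4667

€12.47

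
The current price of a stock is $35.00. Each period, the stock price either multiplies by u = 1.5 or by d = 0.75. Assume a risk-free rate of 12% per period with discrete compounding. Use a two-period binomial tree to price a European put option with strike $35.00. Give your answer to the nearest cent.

Risk-neutral probability p = (1 + 0.12 − 0.75)/(1.5 − 0.75) = 0.3700/0.7500 = 0.4933
Terminal stock prices: S_uu = 78.75, S_ud = 39.38, S_dd = 19.69
Terminal payoffs (K − S): max(-43.75, 0) = 0, max(-4.375, 0) = 0, max(15.31, 0) = 15.31
Node u (S = 52.5): V_u = 1/1.12·[0.4933·0.0000 + 0.5067·0.0000] = 0.0000
Node d (S = 26.25): V_d = 1/1.12·[0.4933·0.0000 + 0.5067·15.3125] = 6.9271
Node 0 (S = 35): V_0 = 1/1.12·[0.4933·0.0000 + 0.5067·6.9271] = 3.1337

$3.13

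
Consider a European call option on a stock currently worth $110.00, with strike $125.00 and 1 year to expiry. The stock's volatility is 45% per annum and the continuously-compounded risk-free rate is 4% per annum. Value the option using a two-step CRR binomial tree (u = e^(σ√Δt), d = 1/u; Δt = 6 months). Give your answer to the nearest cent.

$16.29

CRR parameters: u = e^(σ√Δt) = e^(0.45·√0.5) = 1.3746, d = 1/u = 0.7275
Per-period rate: rΔt = 0.04·0.5 = 0.02, so R = e^0.02 = 1.0202
Risk-neutral probability p = (e^0.02 − 0.7275)/(1.3746 − 0.7275) = 0.2927/0.6472 = 0.4523
Terminal stock prices: S_uu = 207.9, S_ud = 110, S_dd = 58.21
Terminal payoffs (S − K): max(82.86, 0) = 82.86, max(-15, 0) = 0, max(-66.79, 0) = 0
Node u (S = 151.2): V_u = e^(−0.02)·[0.4523·82.8624 + 0.5477·0.0000] = 36.7389
Node d (S = 80.02): V_d = e^(−0.02)·[0.4523·0.0000 + 0.5477·0.0000] = 0.0000
Node 0 (S = 110): V_0 = e^(−0.02)·[0.4523·36.7389 + 0.5477·0.0000] = 16.2890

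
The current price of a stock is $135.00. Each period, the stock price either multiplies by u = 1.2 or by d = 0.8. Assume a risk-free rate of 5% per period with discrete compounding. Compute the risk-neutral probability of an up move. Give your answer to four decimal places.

Risk-neutral probability p = (1 + 0.05 − 0.8)/(1.2 − 0.8) = 0.2500/0.4000 = 0.6250

p = 0.6250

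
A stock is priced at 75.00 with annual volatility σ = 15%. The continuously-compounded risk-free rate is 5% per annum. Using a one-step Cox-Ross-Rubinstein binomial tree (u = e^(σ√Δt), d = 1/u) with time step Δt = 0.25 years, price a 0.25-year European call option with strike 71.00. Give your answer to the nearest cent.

5.49

CRR parameters: u = e^(σ√Δt) = e^(0.15·√0.25) = 1.0779, d = 1/u = 0.9277
Per-period rate: rΔt = 0.05·0.25 = 0.0125, so R = e^0.0125 = 1.0126
Risk-neutral probability p = (e^0.0125 − 0.9277)/(1.0779 − 0.9277) = 0.0848/0.1501 = 0.5650
Terminal stock prices: S_u = 80.84, S_d = 69.58
Terminal payoffs (S − K): max(9.841, 0) = 9.841, max(-1.419, 0) = 0
Node 0 (S = 75): V_0 = e^(−0.0125)·[0.5650·9.8413 + 0.4350·0.0000] = 5.4916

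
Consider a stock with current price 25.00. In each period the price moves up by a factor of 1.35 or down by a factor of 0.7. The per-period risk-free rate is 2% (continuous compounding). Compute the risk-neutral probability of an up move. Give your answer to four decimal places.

Risk-neutral probability p = (e^0.02 − 0.7)/(1.35 − 0.7) = 0.3202/0.6500 = 0.4926

p = 0.4926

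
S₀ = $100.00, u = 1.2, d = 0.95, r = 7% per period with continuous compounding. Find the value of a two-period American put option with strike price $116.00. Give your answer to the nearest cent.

Risk-neutral probability p = (e^0.07 − 0.95)/(1.2 − 0.95) = 0.1225/0.2500 = 0.4900
Terminal stock prices: S_uu = 144, S_ud = 114, S_dd = 90.25
Terminal payoffs (K − S): max(-28, 0) = 0, max(2, 0) = 2, max(25.75, 0) = 25.75
Node u (S = 120): continuation = e^(−0.07)·[0.4900·0.0000 + 0.5100·2.0000] = 0.9510; exercise value = 0.0000 ≤ continuation, so V_u = 0.9510
Node d (S = 95): continuation = e^(−0.07)·[0.4900·2.0000 + 0.5100·25.7500] = 13.1577; exercise value = 21.0000 > continuation, so V_d = 21.0000 (exercise)
Node 0 (S = 100): continuation = e^(−0.07)·[0.4900·0.9510 + 0.5100·21.0000] = 10.4198; exercise value = 16.0000 > continuation, so V_0 = 16.0000 (exercise)

$16.00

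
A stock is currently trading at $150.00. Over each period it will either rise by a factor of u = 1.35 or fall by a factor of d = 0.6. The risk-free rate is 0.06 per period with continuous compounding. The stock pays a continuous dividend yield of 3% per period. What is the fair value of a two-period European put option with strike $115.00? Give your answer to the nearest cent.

Per-period risk-free factor R = e^0.06 = 1.0618; dividend-adjusted growth = e^(0.06−0.03) = 1.0305.
Risk-neutral probability p = (1.0305 − 0.6)/(1.35 − 0.6) = 0.4305/0.7500 = 0.5739
Terminal stock prices: S_uu = 273.4, S_ud = 121.5, S_dd = 54
Terminal payoffs (K − S): max(-158.4, 0) = 0, max(-6.5, 0) = 0, max(61, 0) = 61
Node u (S = 202.5): V_u = e^(−0.06)·[0.5739·0.0000 + 0.4261·0.0000] = 0.0000
Node d (S = 90): V_d = e^(−0.06)·[0.5739·0.0000 + 0.4261·61.0000] = 24.4762
Node 0 (S = 150): V_0 = e^(−0.06)·[0.5739·0.0000 + 0.4261·24.4762] = 9.8210

$9.82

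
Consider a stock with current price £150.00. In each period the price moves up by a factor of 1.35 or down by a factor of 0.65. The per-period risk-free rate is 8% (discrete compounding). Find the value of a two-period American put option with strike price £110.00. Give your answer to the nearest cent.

Risk-neutral probability p = (1 + 0.08 − 0.65)/(1.35 − 0.65) = 0.4300/0.7000 = 0.6143
Terminal stock prices: S_uu = 273.4, S_ud = 131.6, S_dd = 63.38
Terminal payoffs (K − S): max(-163.4, 0) = 0, max(-21.62, 0) = 0, max(46.62, 0) = 46.62
Node u (S = 202.5): continuation = 1/1.08·[0.6143·0.0000 + 0.3857·0.0000] = 0.0000; exercise value = 0.0000 ≤ continuation, so V_u = 0.0000
Node d (S = 97.5): continuation = 1/1.08·[0.6143·0.0000 + 0.3857·46.6250] = 16.6518; exercise value = 12.5000 ≤ continuation, so V_d = 16.6518
Node 0 (S = 150): continuation = 1/1.08·[0.6143·0.0000 + 0.3857·16.6518] = 5.9471; exercise value = 0.0000 ≤ continuation, so V_0 = 5.9471

£5.95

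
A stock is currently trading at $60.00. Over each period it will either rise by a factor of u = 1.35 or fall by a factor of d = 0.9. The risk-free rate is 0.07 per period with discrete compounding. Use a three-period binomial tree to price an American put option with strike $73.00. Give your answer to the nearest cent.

Risk-neutral probability p = (1 + 0.07 − 0.9)/(1.35 − 0.9) = 0.1700/0.4500 = 0.3778
Terminal stock prices: S_uuu = 147.6, S_uud = 98.42, S_udd = 65.61, S_ddd = 43.74
Terminal payoffs (K − S): max(-74.62, 0) = 0, max(-25.42, 0) = 0, max(7.39, 0) = 7.39, max(29.26, 0) = 29.26
Node uu (S = 109.4): continuation = 1/1.07·[0.3778·0.0000 + 0.6222·0.0000] = 0.0000; exercise value = 0.0000 ≤ continuation, so V_uu = 0.0000
Node ud (S = 72.9): continuation = 1/1.07·[0.3778·0.0000 + 0.6222·7.3900] = 4.2974; exercise value = 0.1000 ≤ continuation, so V_ud = 4.2974
Node dd (S = 48.6): continuation = 1/1.07·[0.3778·7.3900 + 0.6222·29.2600] = 19.6243; exercise value = 24.4000 > continuation, so V_dd = 24.4000 (exercise)
Node u (S = 81): continuation = 1/1.07·[0.3778·0.0000 + 0.6222·4.2974] = 2.4990; exercise value = 0.0000 ≤ continuation, so V_u = 2.4990
Node d (S = 54): continuation = 1/1.07·[0.3778·4.2974 + 0.6222·24.4000] = 15.7062; exercise value = 19.0000 > continuation, so V_d = 19.0000 (exercise)
Node 0 (S = 60): continuation = 1/1.07·[0.3778·2.4990 + 0.6222·19.0000] = 11.9311; exercise value = 13.0000 > continuation, so V_0 = 13.0000 (exercise)

$13.00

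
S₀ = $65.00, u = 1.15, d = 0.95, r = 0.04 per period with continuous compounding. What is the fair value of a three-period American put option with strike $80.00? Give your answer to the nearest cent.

Risk-neutral probability p = (e^0.04 − 0.95)/(1.15 − 0.95) = 0.0908/0.2000 = 0.4541
Terminal stock prices: S_uuu = 98.86, S_uud = 81.66, S_udd = 67.46, S_ddd = 55.73
Terminal payoffs (K − S): max(-18.86, 0) = 0, max(-1.664, 0) = 0, max(12.54, 0) = 12.54, max(24.27, 0) = 24.27
Node uu (S = 85.96): continuation = e^(−0.04)·[0.4541·0.0000 + 0.5459·0.0000] = 0.0000; exercise value = 0.0000 ≤ continuation, so V_uu = 0.0000
Node ud (S = 71.01): continuation = e^(−0.04)·[0.4541·0.0000 + 0.5459·12.5381] = 6.5767; exercise value = 8.9875 > continuation, so V_ud = 8.9875 (exercise)
Node dd (S = 58.66): continuation = e^(−0.04)·[0.4541·12.5381 + 0.5459·24.2706] = 18.2007; exercise value = 21.3375 > continuation, so V_dd = 21.3375 (exercise)
Node u (S = 74.75): continuation = e^(−0.04)·[0.4541·0.0000 + 0.5459·8.9875] = 4.7143; exercise value = 5.2500 > continuation, so V_u = 5.2500 (exercise)
Node d (S = 61.75): continuation = e^(−0.04)·[0.4541·8.9875 + 0.5459·21.3375] = 15.1132; exercise value = 18.2500 > continuation, so V_d = 18.2500 (exercise)
Node 0 (S = 65): continuation = e^(−0.04)·[0.4541·5.2500 + 0.5459·18.2500] = 11.8632; exercise value = 15.0000 > continuation, so V_0 = 15.0000 (exercise)

$15.00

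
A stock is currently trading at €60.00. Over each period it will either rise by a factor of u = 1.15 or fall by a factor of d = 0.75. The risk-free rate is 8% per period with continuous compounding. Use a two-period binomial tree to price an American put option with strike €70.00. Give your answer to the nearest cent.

€10.00

Risk-neutral probability p = (e^0.08 − 0.75)/(1.15 − 0.75) = 0.3333/0.4000 = 0.8332
Terminal stock prices: S_uu = 79.35, S_ud = 51.75, S_dd = 33.75
Terminal payoffs (K − S): max(-9.35, 0) = 0, max(18.25, 0) = 18.25, max(36.25, 0) = 36.25
Node u (S = 69): continuation = e^(−0.08)·[0.8332·0.0000 + 0.1668·18.2500] = 2.8098; exercise value = 1.0000 ≤ continuation, so V_u = 2.8098
Node d (S = 45): continuation = e^(−0.08)·[0.8332·18.2500 + 0.1668·36.2500] = 19.6181; exercise value = 25.0000 > continuation, so V_d = 25.0000 (exercise)
Node 0 (S = 60): continuation = e^(−0.08)·[0.8332·2.8098 + 0.1668·25.0000] = 6.0101; exercise value = 10.0000 > continuation, so V_0 = 10.0000 (exercise)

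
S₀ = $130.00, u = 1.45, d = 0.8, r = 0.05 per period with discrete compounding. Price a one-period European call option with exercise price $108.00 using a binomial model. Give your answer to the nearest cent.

$29.49

Risk-neutral probability p = (1 + 0.05 − 0.8)/(1.45 − 0.8) = 0.2500/0.6500 = 0.3846
Terminal stock prices: S_u = 188.5, S_d = 104
Terminal payoffs (S − K): max(80.5, 0) = 80.5, max(-4, 0) = 0
Node 0 (S = 130): V_0 = 1/1.05·[0.3846·80.5000 + 0.6154·0.0000] = 29.4872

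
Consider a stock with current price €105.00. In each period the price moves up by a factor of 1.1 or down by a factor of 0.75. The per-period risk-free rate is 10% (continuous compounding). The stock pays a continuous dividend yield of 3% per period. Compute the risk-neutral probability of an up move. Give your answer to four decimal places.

Per-period risk-free factor R = e^0.1 = 1.1052; dividend-adjusted growth = e^(0.1−0.03) = 1.0725.
Risk-neutral probability p = (1.0725 − 0.75)/(1.1 − 0.75) = 0.3225/0.3500 = 0.9215

p = 0.9215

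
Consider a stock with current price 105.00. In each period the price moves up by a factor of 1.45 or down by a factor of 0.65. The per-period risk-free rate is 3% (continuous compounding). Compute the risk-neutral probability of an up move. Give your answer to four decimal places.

Risk-neutral probability p = (e^0.03 − 0.65)/(1.45 − 0.65) = 0.3805/0.8000 = 0.4756

p = 0.4756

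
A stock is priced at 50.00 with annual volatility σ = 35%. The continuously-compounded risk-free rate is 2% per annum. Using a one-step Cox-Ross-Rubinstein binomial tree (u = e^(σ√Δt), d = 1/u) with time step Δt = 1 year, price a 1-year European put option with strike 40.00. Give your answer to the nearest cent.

CRR parameters: u = e^(σ√Δt) = e^(0.35·√1) = 1.4191, d = 1/u = 0.7047
Per-period rate: rΔt = 0.02·1 = 0.02, so R = e^0.02 = 1.0202
Risk-neutral probability p = (e^0.02 − 0.7047)/(1.4191 − 0.7047) = 0.3155/0.7144 = 0.4417
Terminal stock prices: S_u = 70.95, S_d = 35.23
Terminal payoffs (K − S): max(-30.95, 0) = 0, max(4.766, 0) = 4.766
Node 0 (S = 50): V_0 = e^(−0.02)·[0.4417·0.0000 + 0.5583·4.7656] = 2.6081

2.61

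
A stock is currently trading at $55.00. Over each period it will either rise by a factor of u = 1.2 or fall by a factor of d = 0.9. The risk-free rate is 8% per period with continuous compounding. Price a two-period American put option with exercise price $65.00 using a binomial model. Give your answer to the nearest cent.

Risk-neutral probability p = (e^0.08 − 0.9)/(1.2 − 0.9) = 0.1833/0.3000 = 0.6110
Terminal stock prices: S_uu = 79.2, S_ud = 59.4, S_dd = 44.55
Terminal payoffs (K − S): max(-14.2, 0) = 0, max(5.6, 0) = 5.6, max(20.45, 0) = 20.45
Node u (S = 66): continuation = e^(−0.08)·[0.6110·0.0000 + 0.3890·5.6000] = 2.0111; exercise value = 0.0000 ≤ continuation, so V_u = 2.0111
Node d (S = 49.5): continuation = e^(−0.08)·[0.6110·5.6000 + 0.3890·20.4500] = 10.5026; exercise value = 15.5000 > continuation, so V_d = 15.5000 (exercise)
Node 0 (S = 55): continuation = e^(−0.08)·[0.6110·2.0111 + 0.3890·15.5000] = 6.7008; exercise value = 10.0000 > continuation, so V_0 = 10.0000 (exercise)

$10.00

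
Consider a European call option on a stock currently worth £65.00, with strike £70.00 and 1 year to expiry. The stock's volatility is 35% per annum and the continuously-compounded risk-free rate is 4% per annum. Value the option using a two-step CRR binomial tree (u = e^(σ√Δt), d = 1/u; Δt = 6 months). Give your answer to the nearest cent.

CRR parameters: u = e^(σ√Δt) = e^(0.35·√0.5) = 1.2808, d = 1/u = 0.7808
Per-period rate: rΔt = 0.04·0.5 = 0.02, so R = e^0.02 = 1.0202
Risk-neutral probability p = (e^0.02 − 0.7808)/(1.2808 − 0.7808) = 0.2394/0.5000 = 0.4788
Terminal stock prices: S_uu = 106.6, S_ud = 65, S_dd = 39.62
Terminal payoffs (S − K): max(36.63, 0) = 36.63, max(-5, 0) = 0, max(-30.38, 0) = 0
Node u (S = 83.25): V_u = e^(−0.02)·[0.4788·36.6297 + 0.5212·0.0000] = 17.1925
Node d (S = 50.75): V_d = e^(−0.02)·[0.4788·0.0000 + 0.5212·0.0000] = 0.0000
Node 0 (S = 65): V_0 = e^(−0.02)·[0.4788·17.1925 + 0.5212·0.0000] = 8.0695

£8.07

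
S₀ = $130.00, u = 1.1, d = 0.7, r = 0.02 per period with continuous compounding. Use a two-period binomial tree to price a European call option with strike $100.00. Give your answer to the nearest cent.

$35.31

Risk-neutral probability p = (e^0.02 − 0.7)/(1.1 − 0.7) = 0.3202/0.4000 = 0.8005
Terminal stock prices: S_uu = 157.3, S_ud = 100.1, S_dd = 63.7
Terminal payoffs (S − K): max(57.3, 0) = 57.3, max(0.1, 0) = 0.1, max(-36.3, 0) = 0
Node u (S = 143): V_u = e^(−0.02)·[0.8005·57.3000 + 0.1995·0.1000] = 44.9801
Node d (S = 91): V_d = e^(−0.02)·[0.8005·0.1000 + 0.1995·0.0000] = 0.0785
Node 0 (S = 130): V_0 = e^(−0.02)·[0.8005·44.9801 + 0.1995·0.0785] = 35.3091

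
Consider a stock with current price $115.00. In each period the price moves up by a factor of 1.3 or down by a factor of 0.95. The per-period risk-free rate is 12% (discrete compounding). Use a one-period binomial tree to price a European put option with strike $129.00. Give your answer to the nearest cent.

Risk-neutral probability p = (1 + 0.12 − 0.95)/(1.3 − 0.95) = 0.1700/0.3500 = 0.4857
Terminal stock prices: S_u = 149.5, S_d = 109.2
Terminal payoffs (K − S): max(-20.5, 0) = 0, max(19.75, 0) = 19.75
Node 0 (S = 115): V_0 = 1/1.12·[0.4857·0.0000 + 0.5143·19.7500] = 9.0689

$9.07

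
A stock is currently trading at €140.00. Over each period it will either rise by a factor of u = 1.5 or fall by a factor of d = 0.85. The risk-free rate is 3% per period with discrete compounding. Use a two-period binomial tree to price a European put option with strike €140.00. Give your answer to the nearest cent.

€19.15

Risk-neutral probability p = (1 + 0.03 − 0.85)/(1.5 − 0.85) = 0.1800/0.6500 = 0.2769
Terminal stock prices: S_uu = 315, S_ud = 178.5, S_dd = 101.1
Terminal payoffs (K − S): max(-175, 0) = 0, max(-38.5, 0) = 0, max(38.85, 0) = 38.85
Node u (S = 210): V_u = 1/1.03·[0.2769·0.0000 + 0.7231·0.0000] = 0.0000
Node d (S = 119): V_d = 1/1.03·[0.2769·0.0000 + 0.7231·38.8500] = 27.2733
Node 0 (S = 140): V_0 = 1/1.03·[0.2769·0.0000 + 0.7231·27.2733] = 19.1463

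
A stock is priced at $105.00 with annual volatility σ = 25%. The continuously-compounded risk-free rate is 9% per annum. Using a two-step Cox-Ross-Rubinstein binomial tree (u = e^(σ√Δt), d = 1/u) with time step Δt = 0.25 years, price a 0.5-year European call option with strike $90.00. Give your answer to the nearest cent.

CRR parameters: u = e^(σ√Δt) = e^(0.25·√0.25) = 1.1331, d = 1/u = 0.8825
Per-period rate: rΔt = 0.09·0.25 = 0.0225, so R = e^0.0225 = 1.0228
Risk-neutral probability p = (e^0.0225 − 0.8825)/(1.1331 − 0.8825) = 0.1403/0.2507 = 0.5596
Terminal stock prices: S_uu = 134.8, S_ud = 105, S_dd = 81.77
Terminal payoffs (S − K): max(44.82, 0) = 44.82, max(15, 0) = 15, max(-8.226, 0) = 0
Node u (S = 119): V_u = e^(−0.0225)·[0.5596·44.8227 + 0.4404·15.0000] = 30.9830
Node d (S = 92.66): V_d = e^(−0.0225)·[0.5596·15.0000 + 0.4404·0.0000] = 8.2069
Node 0 (S = 105): V_0 = e^(−0.0225)·[0.5596·30.9830 + 0.4404·8.2069] = 20.4856

$20.49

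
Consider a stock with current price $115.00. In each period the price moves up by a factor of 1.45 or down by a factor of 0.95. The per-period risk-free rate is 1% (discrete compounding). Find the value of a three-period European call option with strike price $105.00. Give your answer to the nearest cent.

$17.32

Risk-neutral probability p = (1 + 0.01 − 0.95)/(1.45 − 0.95) = 0.0600/0.5000 = 0.1200
Terminal stock prices: S_uuu = 350.6, S_uud = 229.7, S_udd = 150.5, S_ddd = 98.6
Terminal payoffs (S − K): max(245.6, 0) = 245.6, max(124.7, 0) = 124.7, max(45.49, 0) = 45.49, max(-6.402, 0) = 0
Node uu (S = 241.8): V_uu = 1/1.01·[0.1200·245.5919 + 0.8800·124.6981] = 137.8271
Node ud (S = 158.4): V_ud = 1/1.01·[0.1200·124.6981 + 0.8800·45.4919] = 54.4521
Node dd (S = 103.8): V_dd = 1/1.01·[0.1200·45.4919 + 0.8800·0.0000] = 5.4050
Node u (S = 166.8): V_u = 1/1.01·[0.1200·137.8271 + 0.8800·54.4521] = 63.8189
Node d (S = 109.2): V_d = 1/1.01·[0.1200·54.4521 + 0.8800·5.4050] = 11.1788
Node 0 (S = 115): V_0 = 1/1.01·[0.1200·63.8189 + 0.8800·11.1788] = 17.3224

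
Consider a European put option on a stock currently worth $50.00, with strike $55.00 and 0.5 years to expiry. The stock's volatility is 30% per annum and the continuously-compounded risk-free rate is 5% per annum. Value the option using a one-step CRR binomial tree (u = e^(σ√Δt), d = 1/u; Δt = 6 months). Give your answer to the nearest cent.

CRR parameters: u = e^(σ√Δt) = e^(0.3·√0.5) = 1.2363, d = 1/u = 0.8089
Per-period rate: rΔt = 0.05·0.5 = 0.025, so R = e^0.025 = 1.0253
Risk-neutral probability p = (e^0.025 − 0.8089)/(1.2363 − 0.8089) = 0.2165/0.4275 = 0.5064
Terminal stock prices: S_u = 61.82, S_d = 40.44
Terminal payoffs (K − S): max(-6.816, 0) = 0, max(14.56, 0) = 14.56
Node 0 (S = 50): V_0 = e^(−0.025)·[0.5064·0.0000 + 0.4936·14.5571] = 7.0081

$7.01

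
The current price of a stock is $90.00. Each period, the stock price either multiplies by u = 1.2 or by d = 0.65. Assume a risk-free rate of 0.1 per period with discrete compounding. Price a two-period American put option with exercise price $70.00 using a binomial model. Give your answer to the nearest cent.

Risk-neutral probability p = (1 + 0.1 − 0.65)/(1.2 − 0.65) = 0.4500/0.5500 = 0.8182
Terminal stock prices: S_uu = 129.6, S_ud = 70.2, S_dd = 38.03
Terminal payoffs (K − S): max(-59.6, 0) = 0, max(-0.2, 0) = 0, max(31.97, 0) = 31.97
Node u (S = 108): continuation = 1/1.1·[0.8182·0.0000 + 0.1818·0.0000] = 0.0000; exercise value = 0.0000 ≤ continuation, so V_u = 0.0000
Node d (S = 58.5): continuation = 1/1.1·[0.8182·0.0000 + 0.1818·31.9750] = 5.2851; exercise value = 11.5000 > continuation, so V_d = 11.5000 (exercise)
Node 0 (S = 90): continuation = 1/1.1·[0.8182·0.0000 + 0.1818·11.5000] = 1.9008; exercise value = 0.0000 ≤ continuation, so V_0 = 1.9008

$1.90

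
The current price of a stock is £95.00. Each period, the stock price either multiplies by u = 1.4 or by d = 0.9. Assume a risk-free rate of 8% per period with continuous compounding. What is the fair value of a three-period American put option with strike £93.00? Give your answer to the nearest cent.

Risk-neutral probability p = (e^0.08 − 0.9)/(1.4 − 0.9) = 0.1833/0.5000 = 0.3666
Terminal stock prices: S_uuu = 260.7, S_uud = 167.6, S_udd = 107.7, S_ddd = 69.26
Terminal payoffs (K − S): max(-167.7, 0) = 0, max(-74.58, 0) = 0, max(-14.73, 0) = 0, max(23.74, 0) = 23.74
Node uu (S = 186.2): continuation = e^(−0.08)·[0.3666·0.0000 + 0.6334·0.0000] = 0.0000; exercise value = 0.0000 ≤ continuation, so V_uu = 0.0000
Node ud (S = 119.7): continuation = e^(−0.08)·[0.3666·0.0000 + 0.6334·0.0000] = 0.0000; exercise value = 0.0000 ≤ continuation, so V_ud = 0.0000
Node dd (S = 76.95): continuation = e^(−0.08)·[0.3666·0.0000 + 0.6334·23.7450] = 13.8843; exercise value = 16.0500 > continuation, so V_dd = 16.0500 (exercise)
Node u (S = 133): continuation = e^(−0.08)·[0.3666·0.0000 + 0.6334·0.0000] = 0.0000; exercise value = 0.0000 ≤ continuation, so V_u = 0.0000
Node d (S = 85.5): continuation = e^(−0.08)·[0.3666·0.0000 + 0.6334·16.0500] = 9.3848; exercise value = 7.5000 ≤ continuation, so V_d = 9.3848
Node 0 (S = 95): continuation = e^(−0.08)·[0.3666·0.0000 + 0.6334·9.3848] = 5.4876; exercise value = 0.0000 ≤ continuation, so V_0 = 5.4876

£5.49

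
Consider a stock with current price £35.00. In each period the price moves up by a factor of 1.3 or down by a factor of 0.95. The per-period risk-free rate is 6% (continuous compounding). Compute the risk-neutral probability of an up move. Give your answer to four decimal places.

p = 0.3195

Risk-neutral probability p = (e^0.06 − 0.95)/(1.3 − 0.95) = 0.1118/0.3500 = 0.3195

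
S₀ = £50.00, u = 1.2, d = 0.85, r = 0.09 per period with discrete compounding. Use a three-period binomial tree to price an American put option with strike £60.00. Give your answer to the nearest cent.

Risk-neutral probability p = (1 + 0.09 − 0.85)/(1.2 − 0.85) = 0.2400/0.3500 = 0.6857
Terminal stock prices: S_uuu = 86.4, S_uud = 61.2, S_udd = 43.35, S_ddd = 30.71
Terminal payoffs (K − S): max(-26.4, 0) = 0, max(-1.2, 0) = 0, max(16.65, 0) = 16.65, max(29.29, 0) = 29.29
Node uu (S = 72): continuation = 1/1.09·[0.6857·0.0000 + 0.3143·0.0000] = 0.0000; exercise value = 0.0000 ≤ continuation, so V_uu = 0.0000
Node ud (S = 51): continuation = 1/1.09·[0.6857·0.0000 + 0.3143·16.6500] = 4.8008; exercise value = 9.0000 > continuation, so V_ud = 9.0000 (exercise)
Node dd (S = 36.12): continuation = 1/1.09·[0.6857·16.6500 + 0.3143·29.2938] = 18.9209; exercise value = 23.8750 > continuation, so V_dd = 23.8750 (exercise)
Node u (S = 60): continuation = 1/1.09·[0.6857·0.0000 + 0.3143·9.0000] = 2.5950; exercise value = 0.0000 ≤ continuation, so V_u = 2.5950
Node d (S = 42.5): continuation = 1/1.09·[0.6857·9.0000 + 0.3143·23.8750] = 12.5459; exercise value = 17.5000 > continuation, so V_d = 17.5000 (exercise)
Node 0 (S = 50): continuation = 1/1.09·[0.6857·2.5950 + 0.3143·17.5000] = 6.6784; exercise value = 10.0000 > continuation, so V_0 = 10.0000 (exercise)

£10.00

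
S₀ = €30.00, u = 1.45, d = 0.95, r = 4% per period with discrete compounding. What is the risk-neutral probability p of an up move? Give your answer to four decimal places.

Risk-neutral probability p = (1 + 0.04 − 0.95)/(1.45 − 0.95) = 0.0900/0.5000 = 0.1800

p = 0.1800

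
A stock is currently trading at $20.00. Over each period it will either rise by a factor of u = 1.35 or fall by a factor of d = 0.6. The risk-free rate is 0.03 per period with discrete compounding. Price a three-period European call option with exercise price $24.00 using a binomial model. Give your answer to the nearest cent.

Risk-neutral probability p = (1 + 0.03 − 0.6)/(1.35 − 0.6) = 0.4300/0.7500 = 0.5733
Terminal stock prices: S_uuu = 49.21, S_uud = 21.87, S_udd = 9.72, S_ddd = 4.32
Terminal payoffs (S − K): max(25.21, 0) = 25.21, max(-2.13, 0) = 0, max(-14.28, 0) = 0, max(-19.68, 0) = 0
Node uu (S = 36.45): V_uu = 1/1.03·[0.5733·25.2075 + 0.4267·0.0000] = 14.0314
Node ud (S = 16.2): V_ud = 1/1.03·[0.5733·0.0000 + 0.4267·0.0000] = 0.0000
Node dd (S = 7.2): V_dd = 1/1.03·[0.5733·0.0000 + 0.4267·0.0000] = 0.0000
Node u (S = 27): V_u = 1/1.03·[0.5733·14.0314 + 0.4267·0.0000] = 7.8103
Node d (S = 12): V_d = 1/1.03·[0.5733·0.0000 + 0.4267·0.0000] = 0.0000
Node 0 (S = 20): V_0 = 1/1.03·[0.5733·7.8103 + 0.4267·0.0000] = 4.3475

$4.35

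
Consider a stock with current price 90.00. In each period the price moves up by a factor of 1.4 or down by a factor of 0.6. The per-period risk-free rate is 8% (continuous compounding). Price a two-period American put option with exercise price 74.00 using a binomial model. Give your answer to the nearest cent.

Risk-neutral probability p = (e^0.08 − 0.6)/(1.4 − 0.6) = 0.4833/0.8000 = 0.6041
Terminal stock prices: S_uu = 176.4, S_ud = 75.6, S_dd = 32.4
Terminal payoffs (K − S): max(-102.4, 0) = 0, max(-1.6, 0) = 0, max(41.6, 0) = 41.6
Node u (S = 126): continuation = e^(−0.08)·[0.6041·0.0000 + 0.3959·0.0000] = 0.0000; exercise value = 0.0000 ≤ continuation, so V_u = 0.0000
Node d (S = 54): continuation = e^(−0.08)·[0.6041·0.0000 + 0.3959·41.6000] = 15.2029; exercise value = 20.0000 > continuation, so V_d = 20.0000 (exercise)
Node 0 (S = 90): continuation = e^(−0.08)·[0.6041·0.0000 + 0.3959·20.0000] = 7.3091; exercise value = 0.0000 ≤ continuation, so V_0 = 7.3091

7.31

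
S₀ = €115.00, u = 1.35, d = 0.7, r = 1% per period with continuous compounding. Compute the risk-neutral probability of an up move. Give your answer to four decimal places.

p = 0.4770

Risk-neutral probability p = (e^0.01 − 0.7)/(1.35 − 0.7) = 0.3101/0.6500 = 0.4770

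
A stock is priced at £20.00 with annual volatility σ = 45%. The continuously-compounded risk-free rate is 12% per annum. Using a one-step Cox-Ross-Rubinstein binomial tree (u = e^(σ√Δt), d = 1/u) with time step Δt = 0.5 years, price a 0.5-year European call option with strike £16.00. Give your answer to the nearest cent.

CRR parameters: u = e^(σ√Δt) = e^(0.45·√0.5) = 1.3746, d = 1/u = 0.7275
Per-period rate: rΔt = 0.12·0.5 = 0.06, so R = e^0.06 = 1.0618
Risk-neutral probability p = (e^0.06 − 0.7275)/(1.3746 − 0.7275) = 0.3344/0.6472 = 0.5167
Terminal stock prices: S_u = 27.49, S_d = 14.55
Terminal payoffs (S − K): max(11.49, 0) = 11.49, max(-1.451, 0) = 0
Node 0 (S = 20): V_0 = e^(−0.06)·[0.5167·11.4930 + 0.4833·0.0000] = 5.5922

£5.59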